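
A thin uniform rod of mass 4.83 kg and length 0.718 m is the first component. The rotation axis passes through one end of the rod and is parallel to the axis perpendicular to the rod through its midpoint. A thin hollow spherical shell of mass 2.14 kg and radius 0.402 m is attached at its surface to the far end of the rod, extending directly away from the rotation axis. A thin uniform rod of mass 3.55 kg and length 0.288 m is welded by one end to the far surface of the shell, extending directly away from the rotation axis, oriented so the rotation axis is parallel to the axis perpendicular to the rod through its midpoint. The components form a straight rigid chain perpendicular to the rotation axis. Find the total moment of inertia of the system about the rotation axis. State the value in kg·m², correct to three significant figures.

Thin rod: I_cm = (1/12)ML² = (1/12)(4.83)(0.718)² = 0.2075 kg·m²; centre at d = 0.359 m, so the parallel axis theorem gives I = 0.2075 + (4.83)(0.359)² = 0.82999 kg·m².
Spherical shell: I_cm = (2/3)MR² = (2/3)(2.14)(0.402)² = 0.23056 kg·m²; centre at d = 0.359 + 0.359 + 0.402 = 1.12 m, so the parallel axis theorem gives I = 0.23056 + (2.14)(1.12)² = 2.915 kg·m².
Thin rod: I_cm = (1/12)ML² = (1/12)(3.55)(0.288)² = 0.024538 kg·m²; centre at d = 0.359 + 0.359 + 0.402 + 0.402 + 0.144 = 1.666 m, so the parallel axis theorem gives I = 0.024538 + (3.55)(1.666)² = 9.8778 kg·m².
Total I = 0.82999 + 2.915 + 9.8778 = 13.623 kg·m².

13.6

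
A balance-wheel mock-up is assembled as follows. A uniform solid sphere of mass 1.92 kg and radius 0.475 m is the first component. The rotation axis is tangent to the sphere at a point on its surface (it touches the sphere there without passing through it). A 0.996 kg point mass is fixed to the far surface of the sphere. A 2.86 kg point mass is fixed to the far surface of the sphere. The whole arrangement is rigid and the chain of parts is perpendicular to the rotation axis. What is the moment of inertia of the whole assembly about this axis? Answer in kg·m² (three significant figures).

4.09

Solid sphere: I_cm = (2/5)MR² = (2/5)(1.92)(0.475)² = 0.17328 kg·m²; centre at d = 0.475 m, so I = I_cm + Md² gives I = 0.17328 + (1.92)(0.475)² = 0.60648 kg·m².
Point mass: I_cm = 0; centre at d = 0.475 + 0.475 = 0.95 m, so I = I_cm + Md² gives I = 0 + (0.996)(0.95)² = 0.89889 kg·m².
Point mass: I_cm = 0; centre at d = 0.475 + 0.475 = 0.95 m, so I = I_cm + Md² gives I = 0 + (2.86)(0.95)² = 2.5811 kg·m².
Total I = 0.60648 + 0.89889 + 2.5811 = 4.0865 kg·m².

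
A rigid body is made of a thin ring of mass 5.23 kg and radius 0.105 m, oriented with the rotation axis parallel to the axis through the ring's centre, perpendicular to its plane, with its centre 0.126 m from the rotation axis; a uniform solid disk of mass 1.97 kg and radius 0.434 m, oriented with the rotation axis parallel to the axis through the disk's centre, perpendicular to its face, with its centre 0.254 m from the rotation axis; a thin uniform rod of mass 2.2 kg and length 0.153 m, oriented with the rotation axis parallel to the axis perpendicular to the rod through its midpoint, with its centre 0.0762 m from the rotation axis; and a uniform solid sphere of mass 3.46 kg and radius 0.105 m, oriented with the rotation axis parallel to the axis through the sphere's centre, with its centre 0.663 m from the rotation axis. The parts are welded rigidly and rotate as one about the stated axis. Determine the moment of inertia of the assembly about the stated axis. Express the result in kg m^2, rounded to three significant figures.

2.01

Thin ring: I_cm = MR² = (5.23)(0.105)² = 0.057661 kg m^2; centre at d = 0.126 m, so the parallel axis theorem gives I = 0.057661 + (5.23)(0.126)² = 0.14069 kg m^2.
Solid disk: I_cm = (1/2)MR² = (1/2)(1.97)(0.434)² = 0.18553 kg m^2; centre at d = 0.254 m, so the parallel axis theorem gives I = 0.18553 + (1.97)(0.254)² = 0.31263 kg m^2.
Thin rod: I_cm = (1/12)ML² = (1/12)(2.2)(0.153)² = 0.0042917 kg m^2; centre at d = 0.0762 m, so the parallel axis theorem gives I = 0.0042917 + (2.2)(0.0762)² = 0.017066 kg m^2.
Solid sphere: I_cm = (2/5)MR² = (2/5)(3.46)(0.105)² = 0.015259 kg m^2; centre at d = 0.663 m, so the parallel axis theorem gives I = 0.015259 + (3.46)(0.663)² = 1.5362 kg m^2.
Total I = 0.14069 + 0.31263 + 0.017066 + 1.5362 = 2.0066 kg m^2.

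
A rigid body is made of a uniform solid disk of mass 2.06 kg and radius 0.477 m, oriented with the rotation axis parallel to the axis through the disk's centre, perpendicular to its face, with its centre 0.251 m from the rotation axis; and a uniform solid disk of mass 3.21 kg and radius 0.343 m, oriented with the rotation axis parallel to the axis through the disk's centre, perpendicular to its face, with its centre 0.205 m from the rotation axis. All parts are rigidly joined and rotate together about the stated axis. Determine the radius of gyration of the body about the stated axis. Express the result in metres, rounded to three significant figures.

0.361

Solid disk: I_cm = (1/2)MR² = (1/2)(2.06)(0.477)² = 0.23435 kg m^2; centre at d = 0.251 m, so I = I_cm + Md² gives I = 0.23435 + (2.06)(0.251)² = 0.36414 kg m^2.
Solid disk: I_cm = (1/2)MR² = (1/2)(3.21)(0.343)² = 0.18883 kg m^2; centre at d = 0.205 m, so I = I_cm + Md² gives I = 0.18883 + (3.21)(0.205)² = 0.32373 kg m^2.
Total I = 0.68786 kg m^2; total mass M = 5.27 kg.
k = √(I/M) = √(0.68786/5.27) = 0.36128 m.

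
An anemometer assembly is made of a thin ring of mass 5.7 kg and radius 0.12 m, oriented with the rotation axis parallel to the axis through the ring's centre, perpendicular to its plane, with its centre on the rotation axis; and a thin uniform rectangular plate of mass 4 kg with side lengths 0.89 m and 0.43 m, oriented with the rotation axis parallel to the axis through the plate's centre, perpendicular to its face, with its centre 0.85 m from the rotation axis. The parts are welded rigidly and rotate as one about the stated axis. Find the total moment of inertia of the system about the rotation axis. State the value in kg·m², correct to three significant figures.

3.30

Thin ring: I_cm = MR² = (5.7)(0.12)² = 0.08208 kg·m²; axis through the centre, so I = 0.08208 kg·m².
Rectangular plate: I_cm = (1/12)M(a²+b²) = (1/12)(4)[(0.89)² + (0.43)²] = 0.32567 kg·m²; centre at d = 0.85 m, so the parallel axis theorem gives I = 0.32567 + (4)(0.85)² = 3.2157 kg·m².
Total I = 0.08208 + 3.2157 = 3.2977 kg·m².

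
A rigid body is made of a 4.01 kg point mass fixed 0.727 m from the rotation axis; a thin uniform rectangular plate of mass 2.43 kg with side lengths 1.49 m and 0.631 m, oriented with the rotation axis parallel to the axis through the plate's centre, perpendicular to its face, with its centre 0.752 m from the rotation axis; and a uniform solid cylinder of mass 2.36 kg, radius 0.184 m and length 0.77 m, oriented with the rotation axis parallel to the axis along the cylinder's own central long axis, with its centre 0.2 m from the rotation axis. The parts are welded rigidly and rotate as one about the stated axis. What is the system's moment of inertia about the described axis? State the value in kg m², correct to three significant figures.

Point mass: I_cm = 0; centre at d = 0.727 m, so the parallel axis theorem gives I = 0 + (4.01)(0.727)² = 2.1194 kg m².
Rectangular plate: I_cm = (1/12)M(a²+b²) = (1/12)(2.43)[(1.49)² + (0.631)²] = 0.5302 kg m²; centre at d = 0.752 m, so the parallel axis theorem gives I = 0.5302 + (2.43)(0.752)² = 1.9044 kg m².
Solid cylinder: I_cm = (1/2)MR² = (1/2)(2.36)(0.184)² = 0.03995 kg m²; centre at d = 0.2 m, so the parallel axis theorem gives I = 0.03995 + (2.36)(0.2)² = 0.13435 kg m².
Total I = 2.1194 + 1.9044 + 0.13435 = 4.1581 kg m².

4.16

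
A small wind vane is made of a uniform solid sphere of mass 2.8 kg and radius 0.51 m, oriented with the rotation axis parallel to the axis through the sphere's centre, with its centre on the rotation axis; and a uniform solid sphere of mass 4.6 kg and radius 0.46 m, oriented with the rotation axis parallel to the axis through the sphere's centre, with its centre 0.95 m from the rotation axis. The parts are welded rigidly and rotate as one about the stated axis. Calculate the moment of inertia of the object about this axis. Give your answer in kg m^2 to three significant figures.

Solid sphere: I_cm = (2/5)MR² = (2/5)(2.8)(0.51)² = 0.29131 kg m^2; axis through the centre, so I = 0.29131 kg m^2.
Solid sphere: I_cm = (2/5)MR² = (2/5)(4.6)(0.46)² = 0.38934 kg m^2; centre at d = 0.95 m, so the parallel axis theorem gives I = 0.38934 + (4.6)(0.95)² = 4.5408 kg m^2.
Total I = 0.29131 + 4.5408 = 4.8322 kg m^2.

4.83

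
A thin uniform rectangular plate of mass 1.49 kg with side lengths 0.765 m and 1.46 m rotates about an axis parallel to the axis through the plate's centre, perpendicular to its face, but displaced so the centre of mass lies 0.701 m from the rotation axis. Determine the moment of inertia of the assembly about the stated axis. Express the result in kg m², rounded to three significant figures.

I_cm = (1/12)M(a²+b²) = (1/12)(1.49)[(0.765)² + (1.46)²] = 0.33734 kg m²; centre at d = 0.701 m, so the parallel axis theorem gives I = 0.33734 + (1.49)(0.701)² = 1.0695 kg m².

1.07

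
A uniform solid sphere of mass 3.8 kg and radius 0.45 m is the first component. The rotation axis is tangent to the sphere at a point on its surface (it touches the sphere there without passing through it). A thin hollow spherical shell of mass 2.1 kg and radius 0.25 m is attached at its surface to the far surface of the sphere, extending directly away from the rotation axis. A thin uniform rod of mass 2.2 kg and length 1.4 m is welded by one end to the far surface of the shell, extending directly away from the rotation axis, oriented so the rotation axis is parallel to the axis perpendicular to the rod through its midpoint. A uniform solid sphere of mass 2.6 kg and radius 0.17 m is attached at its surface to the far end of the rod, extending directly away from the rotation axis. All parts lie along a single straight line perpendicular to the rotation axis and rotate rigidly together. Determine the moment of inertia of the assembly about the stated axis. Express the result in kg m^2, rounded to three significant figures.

Solid sphere: I_cm = (2/5)MR² = (2/5)(3.8)(0.45)² = 0.3078 kg m^2; centre at d = 0.45 m, so the parallel axis theorem gives I = 0.3078 + (3.8)(0.45)² = 1.0773 kg m^2.
Spherical shell: I_cm = (2/3)MR² = (2/3)(2.1)(0.25)² = 0.0875 kg m^2; centre at d = 0.45 + 0.45 + 0.25 = 1.15 m, so the parallel axis theorem gives I = 0.0875 + (2.1)(1.15)² = 2.8647 kg m^2.
Thin rod: I_cm = (1/12)ML² = (1/12)(2.2)(1.4)² = 0.35933 kg m^2; centre at d = 0.45 + 0.45 + 0.25 + 0.25 + 0.7 = 2.1 m, so the parallel axis theorem gives I = 0.35933 + (2.2)(2.1)² = 10.061 kg m^2.
Solid sphere: I_cm = (2/5)MR² = (2/5)(2.6)(0.17)² = 0.030056 kg m^2; centre at d = 0.45 + 0.45 + 0.25 + 0.25 + 0.7 + 0.7 + 0.17 = 2.97 m, so the parallel axis theorem gives I = 0.030056 + (2.6)(2.97)² = 22.964 kg m^2.
Total I = 1.0773 + 2.8647 + 10.061 + 22.964 = 36.968 kg m^2.

37.0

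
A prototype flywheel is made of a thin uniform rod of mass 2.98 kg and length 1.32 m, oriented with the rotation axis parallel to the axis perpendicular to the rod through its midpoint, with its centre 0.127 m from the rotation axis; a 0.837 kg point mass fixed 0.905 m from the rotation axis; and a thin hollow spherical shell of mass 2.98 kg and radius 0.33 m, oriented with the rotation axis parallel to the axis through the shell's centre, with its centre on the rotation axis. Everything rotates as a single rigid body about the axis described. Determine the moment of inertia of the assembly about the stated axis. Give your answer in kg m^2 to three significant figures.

1.38

Thin rod: I_cm = (1/12)ML² = (1/12)(2.98)(1.32)² = 0.4327 kg m^2; centre at d = 0.127 m, so I = I_cm + Md² gives I = 0.4327 + (2.98)(0.127)² = 0.48076 kg m^2.
Point mass: I_cm = 0; centre at d = 0.905 m, so I = I_cm + Md² gives I = 0 + (0.837)(0.905)² = 0.68552 kg m^2.
Spherical shell: I_cm = (2/3)MR² = (2/3)(2.98)(0.33)² = 0.21635 kg m^2; axis through the centre, so I = 0.21635 kg m^2.
Total I = 0.48076 + 0.68552 + 0.21635 = 1.3826 kg m^2.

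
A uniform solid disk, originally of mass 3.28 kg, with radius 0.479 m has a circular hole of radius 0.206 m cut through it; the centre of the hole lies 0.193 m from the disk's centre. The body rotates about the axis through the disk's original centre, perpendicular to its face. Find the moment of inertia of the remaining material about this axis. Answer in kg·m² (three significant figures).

Unpierced body about its centre: I₀ = (1/2)MR² = (1/2)(3.28)(0.479)² = 0.37628 kg·m².
The removed disk has mass m = M·(r/R)² = (3.28)(0.206/0.479)² = 0.60665 kg (same uniform areal density).
Its moment of inertia about the rotation axis (parallel-axis theorem): I_hole = (1/2)mr² + md² = (1/2)(0.60665)(0.206)² + (0.60665)(0.193)² = 0.035469 kg·m².
Treating the hole as negative mass, I = I₀ − I_hole = 0.37628 − 0.035469 = 0.34081 kg·m².

0.341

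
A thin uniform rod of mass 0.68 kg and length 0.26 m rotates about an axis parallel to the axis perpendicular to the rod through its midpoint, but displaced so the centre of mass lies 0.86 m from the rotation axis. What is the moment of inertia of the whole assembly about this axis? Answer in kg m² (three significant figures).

I_cm = (1/12)ML² = (1/12)(0.68)(0.26)² = 0.0038307 kg m²; centre at d = 0.86 m, so the parallel axis theorem gives I = 0.0038307 + (0.68)(0.86)² = 0.50676 kg m².

0.507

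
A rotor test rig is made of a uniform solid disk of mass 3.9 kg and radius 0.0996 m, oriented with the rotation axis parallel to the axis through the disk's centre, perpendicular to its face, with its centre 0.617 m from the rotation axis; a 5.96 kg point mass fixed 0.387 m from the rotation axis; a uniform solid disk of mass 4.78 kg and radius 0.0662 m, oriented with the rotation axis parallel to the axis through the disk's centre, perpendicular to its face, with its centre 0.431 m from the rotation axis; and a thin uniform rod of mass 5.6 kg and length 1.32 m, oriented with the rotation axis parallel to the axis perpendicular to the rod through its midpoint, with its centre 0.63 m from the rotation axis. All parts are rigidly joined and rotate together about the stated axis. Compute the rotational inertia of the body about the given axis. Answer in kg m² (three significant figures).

6.33

Solid disk: I_cm = (1/2)MR² = (1/2)(3.9)(0.0996)² = 0.019344 kg m²; centre at d = 0.617 m, so the parallel axis theorem gives I = 0.019344 + (3.9)(0.617)² = 1.504 kg m².
Point mass: I_cm = 0; centre at d = 0.387 m, so the parallel axis theorem gives I = 0 + (5.96)(0.387)² = 0.89262 kg m².
Solid disk: I_cm = (1/2)MR² = (1/2)(4.78)(0.0662)² = 0.010474 kg m²; centre at d = 0.431 m, so the parallel axis theorem gives I = 0.010474 + (4.78)(0.431)² = 0.89841 kg m².
Thin rod: I_cm = (1/12)ML² = (1/12)(5.6)(1.32)² = 0.81312 kg m²; centre at d = 0.63 m, so the parallel axis theorem gives I = 0.81312 + (5.6)(0.63)² = 3.0358 kg m².
Total I = 1.504 + 0.89262 + 0.89841 + 3.0358 = 6.3308 kg m².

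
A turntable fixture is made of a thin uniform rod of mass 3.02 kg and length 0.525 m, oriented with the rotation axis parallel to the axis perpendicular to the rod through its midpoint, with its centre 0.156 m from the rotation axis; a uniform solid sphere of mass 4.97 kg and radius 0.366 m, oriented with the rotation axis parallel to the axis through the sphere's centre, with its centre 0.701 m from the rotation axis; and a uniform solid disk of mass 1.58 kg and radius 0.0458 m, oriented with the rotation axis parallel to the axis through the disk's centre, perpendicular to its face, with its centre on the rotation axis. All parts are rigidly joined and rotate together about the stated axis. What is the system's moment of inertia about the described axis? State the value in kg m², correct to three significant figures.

Thin rod: I_cm = (1/12)ML² = (1/12)(3.02)(0.525)² = 0.069366 kg m²; centre at d = 0.156 m, so I = I_cm + Md² gives I = 0.069366 + (3.02)(0.156)² = 0.14286 kg m².
Solid sphere: I_cm = (2/5)MR² = (2/5)(4.97)(0.366)² = 0.2663 kg m²; centre at d = 0.701 m, so I = I_cm + Md² gives I = 0.2663 + (4.97)(0.701)² = 2.7086 kg m².
Solid disk: I_cm = (1/2)MR² = (1/2)(1.58)(0.0458)² = 0.0016571 kg m²; axis through the centre, so I = 0.0016571 kg m².
Total I = 0.14286 + 2.7086 + 0.0016571 = 2.8531 kg m².

2.85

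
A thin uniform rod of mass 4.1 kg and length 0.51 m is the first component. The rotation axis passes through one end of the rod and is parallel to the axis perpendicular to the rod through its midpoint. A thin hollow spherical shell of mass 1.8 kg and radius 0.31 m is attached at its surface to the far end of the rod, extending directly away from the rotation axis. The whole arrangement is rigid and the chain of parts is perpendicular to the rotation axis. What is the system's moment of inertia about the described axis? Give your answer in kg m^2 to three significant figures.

1.68

Thin rod: I_cm = (1/12)ML² = (1/12)(4.1)(0.51)² = 0.088867 kg m^2; centre at d = 0.255 m, so I = I_cm + Md² gives I = 0.088867 + (4.1)(0.255)² = 0.35547 kg m^2.
Spherical shell: I_cm = (2/3)MR² = (2/3)(1.8)(0.31)² = 0.11532 kg m^2; centre at d = 0.255 + 0.255 + 0.31 = 0.82 m, so I = I_cm + Md² gives I = 0.11532 + (1.8)(0.82)² = 1.3256 kg m^2.
Total I = 0.35547 + 1.3256 = 1.6811 kg m^2.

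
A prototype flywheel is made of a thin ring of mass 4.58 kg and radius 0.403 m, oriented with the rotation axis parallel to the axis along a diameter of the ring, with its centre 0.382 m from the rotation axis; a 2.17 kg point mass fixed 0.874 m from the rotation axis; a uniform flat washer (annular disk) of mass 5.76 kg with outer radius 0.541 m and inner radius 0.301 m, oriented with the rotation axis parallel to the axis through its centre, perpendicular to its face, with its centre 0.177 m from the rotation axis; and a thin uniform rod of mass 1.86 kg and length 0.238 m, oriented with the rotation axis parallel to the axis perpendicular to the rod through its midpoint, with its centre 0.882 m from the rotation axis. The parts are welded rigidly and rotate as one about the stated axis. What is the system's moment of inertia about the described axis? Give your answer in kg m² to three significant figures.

5.44

Thin ring: I_cm = (1/2)MR² = (1/2)(4.58)(0.403)² = 0.37192 kg m²; centre at d = 0.382 m, so I = I_cm + Md² gives I = 0.37192 + (4.58)(0.382)² = 1.0402 kg m².
Point mass: I_cm = 0; centre at d = 0.874 m, so I = I_cm + Md² gives I = 0 + (2.17)(0.874)² = 1.6576 kg m².
Annular disk: I_cm = (1/2)M(R²+r²) = (1/2)(5.76)[(0.541)² + (0.301)²] = 1.1039 kg m²; centre at d = 0.177 m, so I = I_cm + Md² gives I = 1.1039 + (5.76)(0.177)² = 1.2843 kg m².
Thin rod: I_cm = (1/12)ML² = (1/12)(1.86)(0.238)² = 0.0087798 kg m²; centre at d = 0.882 m, so I = I_cm + Md² gives I = 0.0087798 + (1.86)(0.882)² = 1.4557 kg m².
Total I = 1.0402 + 1.6576 + 1.2843 + 1.4557 = 5.4379 kg m².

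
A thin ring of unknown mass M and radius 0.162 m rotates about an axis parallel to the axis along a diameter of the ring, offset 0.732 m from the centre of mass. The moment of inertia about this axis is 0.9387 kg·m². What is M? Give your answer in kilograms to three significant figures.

1.71

I = I_cm + Md² = (1/2)MR² + Md² = M·[0.5·(0.162)² + (0.732)²] = M·0.54895.
So M = 0.9387 / 0.54895 = 1.71 kg.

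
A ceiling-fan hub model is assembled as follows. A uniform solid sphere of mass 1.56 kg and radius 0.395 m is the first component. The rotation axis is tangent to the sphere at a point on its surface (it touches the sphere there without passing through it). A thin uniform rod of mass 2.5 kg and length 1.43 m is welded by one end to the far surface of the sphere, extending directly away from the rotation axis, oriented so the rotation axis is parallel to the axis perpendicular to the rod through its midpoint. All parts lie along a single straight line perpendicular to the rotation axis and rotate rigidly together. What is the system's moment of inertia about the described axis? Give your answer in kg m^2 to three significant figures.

6.43

Solid sphere: I_cm = (2/5)MR² = (2/5)(1.56)(0.395)² = 0.09736 kg m^2; centre at d = 0.395 m, so I = I_cm + Md² gives I = 0.09736 + (1.56)(0.395)² = 0.34076 kg m^2.
Thin rod: I_cm = (1/12)ML² = (1/12)(2.5)(1.43)² = 0.42602 kg m^2; centre at d = 0.395 + 0.395 + 0.715 = 1.505 m, so I = I_cm + Md² gives I = 0.42602 + (2.5)(1.505)² = 6.0886 kg m^2.
Total I = 0.34076 + 6.0886 = 6.4293 kg m^2.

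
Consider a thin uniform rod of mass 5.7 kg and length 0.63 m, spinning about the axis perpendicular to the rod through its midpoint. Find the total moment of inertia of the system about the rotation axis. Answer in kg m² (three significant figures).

I_cm = (1/12)ML² = (1/12)(5.7)(0.63)² = 0.18853 kg m²; axis through the centre, so I = 0.18853 kg m².

0.189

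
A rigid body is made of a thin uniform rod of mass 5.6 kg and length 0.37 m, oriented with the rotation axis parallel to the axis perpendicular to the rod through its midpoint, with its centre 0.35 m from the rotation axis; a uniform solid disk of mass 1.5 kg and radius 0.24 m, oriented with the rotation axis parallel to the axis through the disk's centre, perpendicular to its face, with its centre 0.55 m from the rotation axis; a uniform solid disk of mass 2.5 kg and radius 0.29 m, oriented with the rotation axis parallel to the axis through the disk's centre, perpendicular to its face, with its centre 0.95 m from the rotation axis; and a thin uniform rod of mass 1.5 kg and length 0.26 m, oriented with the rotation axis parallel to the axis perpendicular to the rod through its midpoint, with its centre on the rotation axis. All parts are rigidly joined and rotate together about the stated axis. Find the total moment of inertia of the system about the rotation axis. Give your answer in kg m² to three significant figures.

Thin rod: I_cm = (1/12)ML² = (1/12)(5.6)(0.37)² = 0.063887 kg m²; centre at d = 0.35 m, so I = I_cm + Md² gives I = 0.063887 + (5.6)(0.35)² = 0.74989 kg m².
Solid disk: I_cm = (1/2)MR² = (1/2)(1.5)(0.24)² = 0.0432 kg m²; centre at d = 0.55 m, so I = I_cm + Md² gives I = 0.0432 + (1.5)(0.55)² = 0.49695 kg m².
Solid disk: I_cm = (1/2)MR² = (1/2)(2.5)(0.29)² = 0.10512 kg m²; centre at d = 0.95 m, so I = I_cm + Md² gives I = 0.10512 + (2.5)(0.95)² = 2.3614 kg m².
Thin rod: I_cm = (1/12)ML² = (1/12)(1.5)(0.26)² = 0.00845 kg m²; axis through the centre, so I = 0.00845 kg m².
Total I = 0.74989 + 0.49695 + 2.3614 + 0.00845 = 3.6167 kg m².

3.62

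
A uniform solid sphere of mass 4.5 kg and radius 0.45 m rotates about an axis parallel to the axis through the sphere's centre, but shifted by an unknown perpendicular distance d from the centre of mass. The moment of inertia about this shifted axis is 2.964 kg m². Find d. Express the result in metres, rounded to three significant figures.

About the centre-of-mass axis, I_cm = (2/5)MR² = (2/5)(4.5)(0.45)² = 0.3645 kg m².
Parallel axis theorem: I = I_cm + Md², so Md² = 2.964 − 0.3645 = 2.5995 kg m².
d = √(2.5995 / 4.5) = 0.76004 m.

0.760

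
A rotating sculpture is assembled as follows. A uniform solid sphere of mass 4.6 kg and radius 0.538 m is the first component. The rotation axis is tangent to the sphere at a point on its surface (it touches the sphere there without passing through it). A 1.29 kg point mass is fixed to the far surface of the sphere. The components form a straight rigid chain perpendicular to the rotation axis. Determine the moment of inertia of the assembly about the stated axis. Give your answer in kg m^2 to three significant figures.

Solid sphere: I_cm = (2/5)MR² = (2/5)(4.6)(0.538)² = 0.53258 kg m^2; centre at d = 0.538 m, so I = I_cm + Md² gives I = 0.53258 + (4.6)(0.538)² = 1.864 kg m^2.
Point mass: I_cm = 0; centre at d = 0.538 + 0.538 = 1.076 m, so I = I_cm + Md² gives I = 0 + (1.29)(1.076)² = 1.4935 kg m^2.
Total I = 1.864 + 1.4935 = 3.3576 kg m^2.

3.36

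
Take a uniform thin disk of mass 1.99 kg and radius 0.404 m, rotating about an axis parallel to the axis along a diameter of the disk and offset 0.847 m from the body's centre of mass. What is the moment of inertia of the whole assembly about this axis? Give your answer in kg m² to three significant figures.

I_cm = (1/4)MR² = (1/4)(1.99)(0.404)² = 0.0812 kg m²; centre at d = 0.847 m, so the parallel axis theorem gives I = 0.0812 + (1.99)(0.847)² = 1.5088 kg m².

1.51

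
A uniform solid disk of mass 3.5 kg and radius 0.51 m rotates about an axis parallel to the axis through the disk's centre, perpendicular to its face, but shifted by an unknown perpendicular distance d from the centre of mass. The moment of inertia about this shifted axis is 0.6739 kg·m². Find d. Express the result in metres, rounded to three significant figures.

0.250

About the centre-of-mass axis, I_cm = (1/2)MR² = (1/2)(3.5)(0.51)² = 0.45517 kg·m².
Parallel axis theorem: I = I_cm + Md², so Md² = 0.6739 − 0.45517 = 0.21873 kg·m².
d = √(0.21873 / 3.5) = 0.24999 m.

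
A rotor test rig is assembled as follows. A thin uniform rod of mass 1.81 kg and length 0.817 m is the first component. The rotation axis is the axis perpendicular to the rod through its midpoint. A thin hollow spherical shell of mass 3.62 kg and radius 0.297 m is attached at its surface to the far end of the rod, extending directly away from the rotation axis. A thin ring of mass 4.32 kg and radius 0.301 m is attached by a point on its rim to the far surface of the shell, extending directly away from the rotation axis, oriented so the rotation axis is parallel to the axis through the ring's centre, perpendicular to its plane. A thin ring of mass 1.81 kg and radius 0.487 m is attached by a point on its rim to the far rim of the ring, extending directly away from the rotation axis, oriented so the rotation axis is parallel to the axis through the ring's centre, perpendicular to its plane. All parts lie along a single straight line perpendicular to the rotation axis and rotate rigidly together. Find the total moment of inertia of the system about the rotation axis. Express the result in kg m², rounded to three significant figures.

Thin rod: I_cm = (1/12)ML² = (1/12)(1.81)(0.817)² = 0.10068 kg m²; axis through the centre, so I = 0.10068 kg m².
Spherical shell: I_cm = (2/3)MR² = (2/3)(3.62)(0.297)² = 0.21288 kg m²; centre at d = 0.4085 + 0.297 = 0.7055 m, so I = I_cm + Md² gives I = 0.21288 + (3.62)(0.7055)² = 2.0147 kg m².
Thin ring: I_cm = MR² = (4.32)(0.301)² = 0.3914 kg m²; centre at d = 0.4085 + 0.297 + 0.297 + 0.301 = 1.3035 m, so I = I_cm + Md² gives I = 0.3914 + (4.32)(1.3035)² = 7.7316 kg m².
Thin ring: I_cm = MR² = (1.81)(0.487)² = 0.42928 kg m²; centre at d = 0.4085 + 0.297 + 0.297 + 0.301 + 0.301 + 0.487 = 2.0915 m, so I = I_cm + Md² gives I = 0.42928 + (1.81)(2.0915)² = 8.3469 kg m².
Total I = 0.10068 + 2.0147 + 7.7316 + 8.3469 = 18.194 kg m².

18.2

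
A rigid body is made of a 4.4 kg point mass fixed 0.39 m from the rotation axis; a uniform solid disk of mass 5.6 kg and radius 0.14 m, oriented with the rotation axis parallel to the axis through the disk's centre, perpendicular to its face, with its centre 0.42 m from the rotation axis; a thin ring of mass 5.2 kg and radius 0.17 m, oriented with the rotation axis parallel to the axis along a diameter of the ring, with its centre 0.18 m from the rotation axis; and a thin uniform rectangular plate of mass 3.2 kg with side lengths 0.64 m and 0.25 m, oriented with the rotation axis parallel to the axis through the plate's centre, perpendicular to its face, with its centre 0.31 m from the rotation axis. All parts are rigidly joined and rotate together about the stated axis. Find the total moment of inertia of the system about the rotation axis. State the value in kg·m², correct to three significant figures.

2.39

Point mass: I_cm = 0; centre at d = 0.39 m, so the parallel axis theorem gives I = 0 + (4.4)(0.39)² = 0.66924 kg·m².
Solid disk: I_cm = (1/2)MR² = (1/2)(5.6)(0.14)² = 0.05488 kg·m²; centre at d = 0.42 m, so the parallel axis theorem gives I = 0.05488 + (5.6)(0.42)² = 1.0427 kg·m².
Thin ring: I_cm = (1/2)MR² = (1/2)(5.2)(0.17)² = 0.07514 kg·m²; centre at d = 0.18 m, so the parallel axis theorem gives I = 0.07514 + (5.2)(0.18)² = 0.24362 kg·m².
Rectangular plate: I_cm = (1/12)M(a²+b²) = (1/12)(3.2)[(0.64)² + (0.25)²] = 0.12589 kg·m²; centre at d = 0.31 m, so the parallel axis theorem gives I = 0.12589 + (3.2)(0.31)² = 0.43341 kg·m².
Total I = 0.66924 + 1.0427 + 0.24362 + 0.43341 = 2.389 kg·m².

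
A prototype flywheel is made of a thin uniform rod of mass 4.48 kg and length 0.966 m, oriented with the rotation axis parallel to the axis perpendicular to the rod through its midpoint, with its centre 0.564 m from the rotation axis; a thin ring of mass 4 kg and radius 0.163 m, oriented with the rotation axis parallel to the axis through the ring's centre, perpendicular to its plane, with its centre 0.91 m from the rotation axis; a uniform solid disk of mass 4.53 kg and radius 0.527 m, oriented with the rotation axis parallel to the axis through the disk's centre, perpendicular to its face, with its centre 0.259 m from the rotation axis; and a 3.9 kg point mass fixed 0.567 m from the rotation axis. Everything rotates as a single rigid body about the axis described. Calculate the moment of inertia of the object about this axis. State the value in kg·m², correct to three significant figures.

Thin rod: I_cm = (1/12)ML² = (1/12)(4.48)(0.966)² = 0.34838 kg·m²; centre at d = 0.564 m, so the parallel axis theorem gives I = 0.34838 + (4.48)(0.564)² = 1.7734 kg·m².
Thin ring: I_cm = MR² = (4)(0.163)² = 0.10628 kg·m²; centre at d = 0.91 m, so the parallel axis theorem gives I = 0.10628 + (4)(0.91)² = 3.4187 kg·m².
Solid disk: I_cm = (1/2)MR² = (1/2)(4.53)(0.527)² = 0.62906 kg·m²; centre at d = 0.259 m, so the parallel axis theorem gives I = 0.62906 + (4.53)(0.259)² = 0.93293 kg·m².
Point mass: I_cm = 0; centre at d = 0.567 m, so the parallel axis theorem gives I = 0 + (3.9)(0.567)² = 1.2538 kg·m².
Total I = 1.7734 + 3.4187 + 0.93293 + 1.2538 = 7.3789 kg·m².

7.38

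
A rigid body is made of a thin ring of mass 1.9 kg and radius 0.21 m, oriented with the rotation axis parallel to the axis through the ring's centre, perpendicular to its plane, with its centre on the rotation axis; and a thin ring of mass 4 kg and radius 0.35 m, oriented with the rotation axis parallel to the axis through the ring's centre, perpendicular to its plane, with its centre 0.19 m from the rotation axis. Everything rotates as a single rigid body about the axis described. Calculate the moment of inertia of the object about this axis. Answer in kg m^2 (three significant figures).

Thin ring: I_cm = MR² = (1.9)(0.21)² = 0.08379 kg m^2; axis through the centre, so I = 0.08379 kg m^2.
Thin ring: I_cm = MR² = (4)(0.35)² = 0.49 kg m^2; centre at d = 0.19 m, so the parallel axis theorem gives I = 0.49 + (4)(0.19)² = 0.6344 kg m^2.
Total I = 0.08379 + 0.6344 = 0.71819 kg m^2.

0.718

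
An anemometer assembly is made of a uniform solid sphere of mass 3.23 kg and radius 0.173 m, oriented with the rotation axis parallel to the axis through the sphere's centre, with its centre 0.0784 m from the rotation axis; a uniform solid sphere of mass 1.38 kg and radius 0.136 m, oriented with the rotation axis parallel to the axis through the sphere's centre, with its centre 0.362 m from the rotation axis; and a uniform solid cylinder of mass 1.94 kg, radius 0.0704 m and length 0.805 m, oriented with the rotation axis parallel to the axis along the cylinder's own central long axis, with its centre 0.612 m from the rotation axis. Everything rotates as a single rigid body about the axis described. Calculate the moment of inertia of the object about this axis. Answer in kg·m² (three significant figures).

0.981

Solid sphere: I_cm = (2/5)MR² = (2/5)(3.23)(0.173)² = 0.038668 kg·m²; centre at d = 0.0784 m, so the parallel axis theorem gives I = 0.038668 + (3.23)(0.0784)² = 0.058522 kg·m².
Solid sphere: I_cm = (2/5)MR² = (2/5)(1.38)(0.136)² = 0.01021 kg·m²; centre at d = 0.362 m, so the parallel axis theorem gives I = 0.01021 + (1.38)(0.362)² = 0.19105 kg·m².
Solid cylinder: I_cm = (1/2)MR² = (1/2)(1.94)(0.0704)² = 0.0048075 kg·m²; centre at d = 0.612 m, so the parallel axis theorem gives I = 0.0048075 + (1.94)(0.612)² = 0.73142 kg·m².
Total I = 0.058522 + 0.19105 + 0.73142 = 0.981 kg·m².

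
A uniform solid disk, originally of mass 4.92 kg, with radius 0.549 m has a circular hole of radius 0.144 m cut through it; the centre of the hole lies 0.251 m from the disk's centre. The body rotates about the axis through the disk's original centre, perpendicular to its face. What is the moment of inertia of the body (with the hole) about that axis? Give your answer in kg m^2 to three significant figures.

0.717

Unpierced body about its centre: I₀ = (1/2)MR² = (1/2)(4.92)(0.549)² = 0.74145 kg m^2.
The removed disk has mass m = M·(r/R)² = (4.92)(0.144/0.549)² = 0.33849 kg (same uniform areal density).
Its moment of inertia about the rotation axis (parallel-axis theorem): I_hole = (1/2)mr² + md² = (1/2)(0.33849)(0.144)² + (0.33849)(0.251)² = 0.024835 kg m^2.
Treating the hole as negative mass, I = I₀ − I_hole = 0.74145 − 0.024835 = 0.71661 kg m^2.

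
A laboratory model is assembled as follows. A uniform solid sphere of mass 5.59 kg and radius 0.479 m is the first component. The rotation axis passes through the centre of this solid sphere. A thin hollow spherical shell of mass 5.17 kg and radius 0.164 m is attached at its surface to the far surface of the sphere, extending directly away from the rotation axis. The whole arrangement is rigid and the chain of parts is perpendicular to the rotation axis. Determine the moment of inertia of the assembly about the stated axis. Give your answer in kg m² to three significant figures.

2.74

Solid sphere: I_cm = (2/5)MR² = (2/5)(5.59)(0.479)² = 0.51303 kg m²; axis through the centre, so I = 0.51303 kg m².
Spherical shell: I_cm = (2/3)MR² = (2/3)(5.17)(0.164)² = 0.092702 kg m²; centre at d = 0.479 + 0.164 = 0.643 m, so I = I_cm + Md² gives I = 0.092702 + (5.17)(0.643)² = 2.2302 kg m².
Total I = 0.51303 + 2.2302 = 2.7433 kg m².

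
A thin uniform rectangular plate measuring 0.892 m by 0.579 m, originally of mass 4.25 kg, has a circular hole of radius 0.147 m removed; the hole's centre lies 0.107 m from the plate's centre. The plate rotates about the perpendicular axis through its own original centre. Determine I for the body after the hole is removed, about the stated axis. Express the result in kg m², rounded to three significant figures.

Unpierced body about its centre: I₀ = (1/12)M(a²+b²) = (1/12)(4.25)[(0.892)² + (0.579)²] = 0.40053 kg m².
The removed disk has mass m = M·πr²/(ab) = (4.25)·π(0.147)²/(0.892·0.579) = 0.55864 kg (same uniform areal density).
Its moment of inertia about the rotation axis (parallel-axis theorem): I_hole = (1/2)mr² + md² = (1/2)(0.55864)(0.147)² + (0.55864)(0.107)² = 0.012432 kg m².
Treating the hole as negative mass, I = I₀ − I_hole = 0.40053 − 0.012432 = 0.3881 kg m².

0.388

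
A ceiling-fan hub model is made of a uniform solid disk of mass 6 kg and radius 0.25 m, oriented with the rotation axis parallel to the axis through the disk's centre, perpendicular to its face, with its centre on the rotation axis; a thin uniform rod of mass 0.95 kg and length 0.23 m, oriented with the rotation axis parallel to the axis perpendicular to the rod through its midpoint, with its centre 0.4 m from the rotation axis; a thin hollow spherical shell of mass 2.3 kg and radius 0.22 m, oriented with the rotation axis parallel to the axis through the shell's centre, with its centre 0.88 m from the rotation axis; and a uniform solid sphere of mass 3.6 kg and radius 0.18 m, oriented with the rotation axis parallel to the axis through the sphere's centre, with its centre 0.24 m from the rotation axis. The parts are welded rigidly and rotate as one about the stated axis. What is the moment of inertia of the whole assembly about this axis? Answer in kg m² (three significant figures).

Solid disk: I_cm = (1/2)MR² = (1/2)(6)(0.25)² = 0.1875 kg m²; axis through the centre, so I = 0.1875 kg m².
Thin rod: I_cm = (1/12)ML² = (1/12)(0.95)(0.23)² = 0.0041879 kg m²; centre at d = 0.4 m, so I = I_cm + Md² gives I = 0.0041879 + (0.95)(0.4)² = 0.15619 kg m².
Spherical shell: I_cm = (2/3)MR² = (2/3)(2.3)(0.22)² = 0.074213 kg m²; centre at d = 0.88 m, so I = I_cm + Md² gives I = 0.074213 + (2.3)(0.88)² = 1.8553 kg m².
Solid sphere: I_cm = (2/5)MR² = (2/5)(3.6)(0.18)² = 0.046656 kg m²; centre at d = 0.24 m, so I = I_cm + Md² gives I = 0.046656 + (3.6)(0.24)² = 0.25402 kg m².
Total I = 0.1875 + 0.15619 + 1.8553 + 0.25402 = 2.453 kg m².

2.45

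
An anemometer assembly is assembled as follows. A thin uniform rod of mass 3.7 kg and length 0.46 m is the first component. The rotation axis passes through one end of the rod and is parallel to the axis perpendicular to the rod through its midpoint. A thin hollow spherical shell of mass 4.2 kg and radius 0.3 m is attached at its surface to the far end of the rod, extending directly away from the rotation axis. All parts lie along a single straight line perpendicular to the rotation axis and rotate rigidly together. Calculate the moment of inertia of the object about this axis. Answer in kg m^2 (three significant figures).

Thin rod: I_cm = (1/12)ML² = (1/12)(3.7)(0.46)² = 0.065243 kg m^2; centre at d = 0.23 m, so the parallel axis theorem gives I = 0.065243 + (3.7)(0.23)² = 0.26097 kg m^2.
Spherical shell: I_cm = (2/3)MR² = (2/3)(4.2)(0.3)² = 0.252 kg m^2; centre at d = 0.23 + 0.23 + 0.3 = 0.76 m, so the parallel axis theorem gives I = 0.252 + (4.2)(0.76)² = 2.6779 kg m^2.
Total I = 0.26097 + 2.6779 = 2.9389 kg m^2.

2.94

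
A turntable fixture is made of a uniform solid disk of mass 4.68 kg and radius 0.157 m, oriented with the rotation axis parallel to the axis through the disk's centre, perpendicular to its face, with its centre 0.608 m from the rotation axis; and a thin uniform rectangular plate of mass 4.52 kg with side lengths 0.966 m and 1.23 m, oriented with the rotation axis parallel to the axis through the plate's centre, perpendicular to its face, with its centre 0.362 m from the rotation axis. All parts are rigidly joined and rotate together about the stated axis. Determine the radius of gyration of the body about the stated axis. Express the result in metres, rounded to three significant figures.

Solid disk: I_cm = (1/2)MR² = (1/2)(4.68)(0.157)² = 0.057679 kg·m²; centre at d = 0.608 m, so the parallel axis theorem gives I = 0.057679 + (4.68)(0.608)² = 1.7877 kg·m².
Rectangular plate: I_cm = (1/12)M(a²+b²) = (1/12)(4.52)[(0.966)² + (1.23)²] = 0.92135 kg·m²; centre at d = 0.362 m, so the parallel axis theorem gives I = 0.92135 + (4.52)(0.362)² = 1.5137 kg·m².
Total I = 3.3014 kg·m²; total mass M = 9.2 kg.
k = √(I/M) = √(3.3014/9.2) = 0.59904 m.

0.599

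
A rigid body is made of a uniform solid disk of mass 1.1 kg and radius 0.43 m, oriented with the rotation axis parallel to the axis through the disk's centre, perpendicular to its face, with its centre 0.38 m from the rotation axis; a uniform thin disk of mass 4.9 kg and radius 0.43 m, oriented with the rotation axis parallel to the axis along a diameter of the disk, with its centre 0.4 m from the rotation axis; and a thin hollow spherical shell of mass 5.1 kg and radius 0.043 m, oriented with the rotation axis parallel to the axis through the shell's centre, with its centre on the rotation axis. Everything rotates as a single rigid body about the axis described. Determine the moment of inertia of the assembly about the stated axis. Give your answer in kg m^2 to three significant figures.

1.28

Solid disk: I_cm = (1/2)MR² = (1/2)(1.1)(0.43)² = 0.10169 kg m^2; centre at d = 0.38 m, so I = I_cm + Md² gives I = 0.10169 + (1.1)(0.38)² = 0.26054 kg m^2.
Thin disk: I_cm = (1/4)MR² = (1/4)(4.9)(0.43)² = 0.2265 kg m^2; centre at d = 0.4 m, so I = I_cm + Md² gives I = 0.2265 + (4.9)(0.4)² = 1.0105 kg m^2.
Spherical shell: I_cm = (2/3)MR² = (2/3)(5.1)(0.043)² = 0.0062866 kg m^2; axis through the centre, so I = 0.0062866 kg m^2.
Total I = 0.26054 + 1.0105 + 0.0062866 = 1.2773 kg m^2.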